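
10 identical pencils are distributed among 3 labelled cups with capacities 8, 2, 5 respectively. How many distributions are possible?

Without the upper bounds there are C(12,2) = 66 ways to split 10 among 3 cups.
Subtract solutions that violate a single cap (substitute x_i' = x_i − (cap_i+1)): x_1 ≥ 9 gives C(3,2) = 3; x_2 ≥ 3 gives C(9,2) = 36; x_3 ≥ 6 gives C(6,2) = 15. Together 54.
Add back pairs where two caps are both exceeded: 0 + 0 + 3 = 3.
By inclusion–exclusion the count is 66 − 54 + 3 = 15.

15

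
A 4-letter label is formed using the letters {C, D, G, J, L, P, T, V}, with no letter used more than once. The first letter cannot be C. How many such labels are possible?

The first letter has 8−1 = 7 choices (anything except C).
The remaining 3 letters are filled from the other 7 symbols without repetition: 7 × 6 × 5 = 210.
Total: 7 × 210 = 1470.

1470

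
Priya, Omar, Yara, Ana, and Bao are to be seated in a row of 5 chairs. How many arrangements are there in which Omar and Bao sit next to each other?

48

Glue Omar and Bao into one block (2 internal orders), leaving 4 units to arrange in a row.
So the count is 2·(4)! = 48.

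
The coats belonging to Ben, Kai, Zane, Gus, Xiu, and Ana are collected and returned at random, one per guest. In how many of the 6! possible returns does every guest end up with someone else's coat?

265

This is the derangement count D_6: permutations of 6 items with no fixed point.
By inclusion–exclusion this is Σ_{j=0}^{6} (−1)^j C(6,j)·(6−j)!.
Computing: 720 − 720 + 360 − 120 + 30 − 6 + 1 = 265.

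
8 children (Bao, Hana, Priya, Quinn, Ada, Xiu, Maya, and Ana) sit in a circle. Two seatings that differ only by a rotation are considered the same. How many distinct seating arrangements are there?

Fix one person's seat to break rotational symmetry; the remaining 7 people can be arranged in (7)! = 5040 ways.

5040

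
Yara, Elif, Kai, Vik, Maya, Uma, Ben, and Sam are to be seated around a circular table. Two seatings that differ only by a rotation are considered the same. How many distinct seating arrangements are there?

Around a circle, 8 distinct people have 8!/8 = (7)! = 5040 rotationally distinct seatings.

5040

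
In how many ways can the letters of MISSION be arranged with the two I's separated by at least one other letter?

900

There are 7!/(2!·2!) = 1260 arrangements of MISSION in total.
Arrangements with the I's together: treat II as one letter, giving (6)!/(2!) = 360.
Hence 1260 − 360 = 900.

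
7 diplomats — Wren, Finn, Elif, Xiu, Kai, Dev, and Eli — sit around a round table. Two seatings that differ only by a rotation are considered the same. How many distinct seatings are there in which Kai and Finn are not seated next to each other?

480

All circular seatings of 7 people number (6)! = 720.
Seatings with Kai beside Finn: treat them as a block with 2 internal orders, giving 2 × (5)! = 240.
Subtracting, 720 − 240 = 480.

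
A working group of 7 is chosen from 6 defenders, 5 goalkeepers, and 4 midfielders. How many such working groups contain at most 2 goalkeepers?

Split by how many goalkeepers are chosen (0 through 2).
Sum: C(5,0)·C(10,7) + C(5,1)·C(10,6) + C(5,2)·C(10,5) = 120 + 1050 + 2520 = 3690.

3690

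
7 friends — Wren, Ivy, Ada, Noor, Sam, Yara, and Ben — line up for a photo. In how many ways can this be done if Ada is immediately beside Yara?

Treat {Ada, Yara} as a single unit. There are 6 units to order, and the pair itself can be ordered 2 ways.
That gives 2 × 6! = 2 × 720 = 1440.

1440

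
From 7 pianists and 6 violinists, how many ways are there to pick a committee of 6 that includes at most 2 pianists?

Split by how many pianists are chosen (0 through 2).
Sum: C(7,0)·C(6,6) + C(7,1)·C(6,5) + C(7,2)·C(6,4) = 1 + 42 + 315 = 358.

358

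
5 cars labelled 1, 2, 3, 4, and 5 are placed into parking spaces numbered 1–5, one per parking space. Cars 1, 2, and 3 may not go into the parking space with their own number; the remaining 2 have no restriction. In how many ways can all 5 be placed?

64

Let Aᵢ (for i ∈ {1, 2, 3}) be the placements that put car i in its forbidden parking space. Any j of these fix j positions, leaving (5−j)! ways to fill the rest, and there are C(3,j) ways to pick which j.
By inclusion–exclusion, the number of valid placements is Σ_{j=0}^{3} (−1)^j C(3,j)·(5−j)!.
Computing: 120 − 72 + 18 − 2 = 64.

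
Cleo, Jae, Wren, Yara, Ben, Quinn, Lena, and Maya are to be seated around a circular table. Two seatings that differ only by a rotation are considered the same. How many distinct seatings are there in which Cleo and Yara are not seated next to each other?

Without the restriction there are (7)! = 5040 seatings.
Seatings with Cleo beside Yara: treat them as a block with 2 internal orders, giving 2 × (6)! = 1440.
Subtracting, 5040 − 1440 = 3600.

3600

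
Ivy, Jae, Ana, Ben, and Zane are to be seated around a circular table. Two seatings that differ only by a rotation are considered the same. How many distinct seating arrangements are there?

Around a circle, 5 distinct people have 5!/5 = (4)! = 24 rotationally distinct seatings.

24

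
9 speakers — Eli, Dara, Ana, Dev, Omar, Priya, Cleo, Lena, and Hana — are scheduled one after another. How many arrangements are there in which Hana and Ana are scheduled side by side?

80640

Glue Hana and Ana into one block (2 internal orders), leaving 8 units to arrange in a row.
So the count is 2·(8)! = 80640.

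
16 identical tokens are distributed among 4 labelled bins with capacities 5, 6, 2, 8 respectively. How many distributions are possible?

46

Ignoring the caps, the number of non-negative solutions to x_1+…+x_4 = 16 is C(19,3) = 969.
Subtract solutions that violate a single cap (substitute x_i' = x_i − (cap_i+1)): x_1 ≥ 6 gives C(13,3) = 286; x_2 ≥ 7 gives C(12,3) = 220; x_3 ≥ 3 gives C(16,3) = 560; x_4 ≥ 9 gives C(10,3) = 120. Together 1186.
Add back pairs where two caps are both exceeded: 20 + 120 + 4 + 84 + 1 + 35 = 264.
Subtract triples: 1 + 0 + 0 + 0 = 1.
By inclusion–exclusion the count is 969 − 1186 + 264 − 1 = 46.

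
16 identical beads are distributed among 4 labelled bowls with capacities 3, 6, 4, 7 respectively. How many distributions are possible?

By stars and bars, unrestricted non-negative solutions to x_1+…+x_4 = 16 number C(16+3,3) = 969.
Subtract solutions that violate a single cap (substitute x_i' = x_i − (cap_i+1)): x_1 ≥ 4 gives C(15,3) = 455; x_2 ≥ 7 gives C(12,3) = 220; x_3 ≥ 5 gives C(14,3) = 364; x_4 ≥ 8 gives C(11,3) = 165. Together 1204.
Add back pairs where two caps are both exceeded: 56 + 120 + 35 + 35 + 4 + 20 = 270.
Subtract triples: 1 + 0 + 0 + 0 = 1.
By inclusion–exclusion the count is 969 − 1204 + 270 − 1 = 34.

34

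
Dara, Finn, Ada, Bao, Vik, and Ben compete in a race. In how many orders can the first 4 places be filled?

360

There are 6 choices for 1st place, 5 for 2nd, and so on down to 3 for position 4.
That gives 6 × 5 × 4 × 3 = 360.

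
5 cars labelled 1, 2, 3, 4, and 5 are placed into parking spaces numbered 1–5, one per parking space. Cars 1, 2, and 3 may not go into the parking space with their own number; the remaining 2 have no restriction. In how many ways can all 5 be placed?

Let Aᵢ (for i ∈ {1, 2, 3}) be the placements that put car i in its forbidden parking space. Any j of these fix j positions, leaving (5−j)! ways to fill the rest, and there are C(3,j) ways to pick which j.
By inclusion–exclusion, the number of valid placements is Σ_{j=0}^{3} (−1)^j C(3,j)·(5−j)!.
Computing: 120 − 72 + 18 − 2 = 64.

64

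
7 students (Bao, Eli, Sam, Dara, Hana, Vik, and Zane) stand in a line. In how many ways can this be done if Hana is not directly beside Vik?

Of the 7! = 5040 arrangements, those with Hana and Vik adjacent number 2 × 6! = 1440 (treat the pair as a block with 2 internal orders).
Complementary counting: 5040 − 1440 = 3600.

3600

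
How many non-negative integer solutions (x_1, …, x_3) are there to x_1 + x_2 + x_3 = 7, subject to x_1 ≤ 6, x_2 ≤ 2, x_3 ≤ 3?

11

Ignoring the caps, the number of non-negative solutions to x_1+…+x_3 = 7 is C(9,2) = 36.
Subtract solutions that violate a single cap (substitute x_i' = x_i − (cap_i+1)): x_1 ≥ 7 gives C(2,2) = 1; x_2 ≥ 3 gives C(6,2) = 15; x_3 ≥ 4 gives C(5,2) = 10. Together 26.
Add back pairs where two caps are both exceeded: 0 + 0 + 1 = 1.
By inclusion–exclusion the count is 36 − 26 + 1 = 11.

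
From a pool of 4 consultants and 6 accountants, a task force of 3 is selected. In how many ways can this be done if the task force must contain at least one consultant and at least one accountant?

96

Total 3-person selections from all 10: C(10,3) = 120.
Subtract selections that omit an entire group: no consultants → C(6,3) = 20; no accountants → C(4,3) = 4.
Both groups omitted at once is impossible, so 120 − 24 = 96.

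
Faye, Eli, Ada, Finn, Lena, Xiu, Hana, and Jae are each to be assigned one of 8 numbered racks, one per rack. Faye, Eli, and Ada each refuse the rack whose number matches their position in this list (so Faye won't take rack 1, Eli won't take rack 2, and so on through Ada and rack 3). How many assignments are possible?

Let Aᵢ (for i ∈ {1, 2, 3}) be the placements that put person i in their forbidden rack. Any j of these fix j positions, leaving (8−j)! ways to fill the rest, and there are C(3,j) ways to pick which j.
By inclusion–exclusion, the number of valid placements is Σ_{j=0}^{3} (−1)^j C(3,j)·(8−j)!.
Computing: 40320 − 15120 + 2160 − 120 = 27240.

27240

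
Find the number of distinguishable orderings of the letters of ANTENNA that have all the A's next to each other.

Treat the 2 copies of A as a single block. The multiset to arrange is then {AA, E, N, N, N, T}, 6 items in all.
That gives (6)!/(3!) = 120 arrangements.

120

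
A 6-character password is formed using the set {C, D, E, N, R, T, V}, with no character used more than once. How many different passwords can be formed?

This is a permutation of 6 out of 7: P(7,6) = 7!/1!.
That product is 7 × 6 × 5 × 4 × 3 × 2 = 5040.

5040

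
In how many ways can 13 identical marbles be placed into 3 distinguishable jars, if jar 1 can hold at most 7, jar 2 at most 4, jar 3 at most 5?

10

Ignoring the caps, the number of non-negative solutions to x_1+…+x_3 = 13 is C(15,2) = 105.
Subtract solutions that violate a single cap (substitute x_i' = x_i − (cap_i+1)): x_1 ≥ 8 gives C(7,2) = 21; x_2 ≥ 5 gives C(10,2) = 45; x_3 ≥ 6 gives C(9,2) = 36. Together 102.
Add back pairs where two caps are both exceeded: 1 + 0 + 6 = 7.
By inclusion–exclusion the count is 105 − 102 + 7 = 10.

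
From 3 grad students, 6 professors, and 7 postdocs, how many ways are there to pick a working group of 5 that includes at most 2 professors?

Split by how many professors are chosen (0 through 2).
Sum: C(6,0)·C(10,5) + C(6,1)·C(10,4) + C(6,2)·C(10,3) = 252 + 1260 + 1800 = 3312.

3312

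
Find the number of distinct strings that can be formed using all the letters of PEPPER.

Letter multiplicities in PEPPER: E×2, P×3, R×1.
The number of distinct arrangements is 6!/(3!·2!) = 720/12 = 60.

60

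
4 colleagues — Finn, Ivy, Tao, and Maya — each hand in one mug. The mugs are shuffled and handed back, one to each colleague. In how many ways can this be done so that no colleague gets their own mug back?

Count assignments avoiding every fixed point. For any j of the 4 colleagues fixed to their own mug, the other 4−j can be arranged in (4−j)! ways.
By inclusion–exclusion this is Σ_{j=0}^{4} (−1)^j C(4,j)·(4−j)!.
Computing: 24 − 24 + 12 − 4 + 1 = 9.

9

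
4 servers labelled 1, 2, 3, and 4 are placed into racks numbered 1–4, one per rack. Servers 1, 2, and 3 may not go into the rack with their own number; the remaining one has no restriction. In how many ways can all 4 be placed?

11

Let Aᵢ (for i ∈ {1, 2, 3}) be the placements that put server i in its forbidden rack. Any j of these fix j positions, leaving (4−j)! ways to fill the rest, and there are C(3,j) ways to pick which j.
By inclusion–exclusion, the number of valid placements is Σ_{j=0}^{3} (−1)^j C(3,j)·(4−j)!.
Computing: 24 − 18 + 6 − 1 = 11.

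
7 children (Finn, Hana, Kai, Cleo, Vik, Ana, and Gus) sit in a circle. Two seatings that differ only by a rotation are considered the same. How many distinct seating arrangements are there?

Around a circle, 7 distinct people have 7!/7 = (6)! = 720 rotationally distinct seatings.

720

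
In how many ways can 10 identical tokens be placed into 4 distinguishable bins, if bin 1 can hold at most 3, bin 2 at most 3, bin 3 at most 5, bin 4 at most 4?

47

Ignoring the caps, the number of non-negative solutions to x_1+…+x_4 = 10 is C(13,3) = 286.
Subtract solutions that violate a single cap (substitute x_i' = x_i − (cap_i+1)): x_1 ≥ 4 gives C(9,3) = 84; x_2 ≥ 4 gives C(9,3) = 84; x_3 ≥ 6 gives C(7,3) = 35; x_4 ≥ 5 gives C(8,3) = 56. Together 259.
Add back pairs where two caps are both exceeded: 10 + 1 + 4 + 1 + 4 + 0 = 20.
By inclusion–exclusion the count is 286 − 259 + 20 = 47.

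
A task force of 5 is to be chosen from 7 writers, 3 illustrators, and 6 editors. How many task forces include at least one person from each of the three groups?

2730

With no constraint there are C(16,5) = 4368 possible selections.
Subtract selections that omit an entire group: no writers → C(9,5) = 126; no illustrators → C(13,5) = 1287; no editors → C(10,5) = 252.
Add back selections omitting two groups (i.e. drawn from a single group): C(7,5) + C(3,5) + C(6,5) = 27.
By inclusion–exclusion: 4368 − 1665 + 27 = 2730.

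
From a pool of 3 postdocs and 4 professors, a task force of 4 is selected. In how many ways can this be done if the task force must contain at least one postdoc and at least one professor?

With no constraint there are C(7,4) = 35 possible selections.
Subtract selections that omit an entire group: no postdocs → C(4,4) = 1; no professors → C(3,4) = 0.
Both groups omitted at once is impossible, so 35 − 1 = 34.

34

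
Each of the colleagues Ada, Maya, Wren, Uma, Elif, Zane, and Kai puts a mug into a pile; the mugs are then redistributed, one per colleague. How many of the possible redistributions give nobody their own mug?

This is the derangement count D_7: permutations of 7 items with no fixed point.
By inclusion–exclusion this is Σ_{j=0}^{7} (−1)^j C(7,j)·(7−j)!.
Computing: 5040 − 5040 + 2520 − 840 + 210 − 42 + 7 − 1 = 1854.

1854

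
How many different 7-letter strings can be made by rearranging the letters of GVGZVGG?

105

Letter multiplicities in GVGZVGG: G×4, V×2, Z×1.
So there are 7! / (4!·2!) = 105 distinguishable arrangements.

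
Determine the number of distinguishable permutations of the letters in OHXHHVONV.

15120

OHXHHVONV has 9 letters with H appearing 3 times, O appearing twice, and V appearing twice.
The number of distinct arrangements is 9!/(3!·2!·2!) = 362880/24 = 15120.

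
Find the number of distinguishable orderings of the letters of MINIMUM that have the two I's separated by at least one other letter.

Total arrangements of MINIMUM: 7!/(3!·2!) = 420.
If the two I's are adjacent, glue them into one block, leaving 6 items to arrange: (6)!/(3!) = 120 ways.
Subtracting, 420 − 120 = 300 arrangements keep the I's apart.

300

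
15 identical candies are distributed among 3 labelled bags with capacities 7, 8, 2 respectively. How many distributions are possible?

Without the upper bounds there are C(17,2) = 136 ways to split 15 among 3 bags.
Subtract solutions that violate a single cap (substitute x_i' = x_i − (cap_i+1)): x_1 ≥ 8 gives C(9,2) = 36; x_2 ≥ 9 gives C(8,2) = 28; x_3 ≥ 3 gives C(14,2) = 91. Together 155.
Add back pairs where two caps are both exceeded: 0 + 15 + 10 = 25.
By inclusion–exclusion the count is 136 − 155 + 25 = 6.

6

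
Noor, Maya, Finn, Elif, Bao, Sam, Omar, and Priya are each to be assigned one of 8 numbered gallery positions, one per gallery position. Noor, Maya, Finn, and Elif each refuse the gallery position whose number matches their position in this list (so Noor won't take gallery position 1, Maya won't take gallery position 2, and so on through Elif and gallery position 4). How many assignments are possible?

Let Aᵢ (for 1 ≤ i ≤ 4) be the placements that put person i in their forbidden gallery position. Any j of these fix j positions, leaving (8−j)! ways to fill the rest, and there are C(4,j) ways to pick which j.
By inclusion–exclusion, the number of valid placements is Σ_{j=0}^{4} (−1)^j C(4,j)·(8−j)!.
Computing: 40320 − 20160 + 4320 − 480 + 24 = 24024.

24024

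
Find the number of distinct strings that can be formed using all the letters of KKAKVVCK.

Letter multiplicities in KKAKVVCK: A×1, C×1, K×4, V×2.
Dividing 8! = 40320 by 4!·2! = 48 for the repeated letters gives 840.

840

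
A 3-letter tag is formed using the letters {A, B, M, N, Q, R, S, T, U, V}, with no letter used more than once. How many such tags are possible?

This is a permutation of 3 out of 10: P(10,3) = 10!/7!.
That product is 10 × 9 × 8 = 720.

720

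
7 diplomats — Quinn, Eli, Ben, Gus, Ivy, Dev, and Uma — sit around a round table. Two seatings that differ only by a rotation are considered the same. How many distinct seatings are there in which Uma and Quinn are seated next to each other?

240

Treat {Uma, Quinn} as one unit (2 internal orders) and seat the resulting 6 units around the table: (5)! circular arrangements.
So 2 × (5)! = 2 × 120 = 240.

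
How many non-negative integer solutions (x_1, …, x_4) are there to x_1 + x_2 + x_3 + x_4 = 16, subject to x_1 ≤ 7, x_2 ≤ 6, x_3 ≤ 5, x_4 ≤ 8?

217

Ignoring the caps, the number of non-negative solutions to x_1+…+x_4 = 16 is C(19,3) = 969.
Subtract solutions that violate a single cap (substitute x_i' = x_i − (cap_i+1)): x_1 ≥ 8 gives C(11,3) = 165; x_2 ≥ 7 gives C(12,3) = 220; x_3 ≥ 6 gives C(13,3) = 286; x_4 ≥ 9 gives C(10,3) = 120. Together 791.
Add back pairs where two caps are both exceeded: 4 + 10 + 0 + 20 + 1 + 4 = 39.
By inclusion–exclusion the count is 969 − 791 + 39 = 217.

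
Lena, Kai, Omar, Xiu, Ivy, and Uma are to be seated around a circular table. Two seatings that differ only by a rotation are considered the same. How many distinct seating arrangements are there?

120

Fix one person's seat to break rotational symmetry; the remaining 5 people can be arranged in (5)! = 120 ways.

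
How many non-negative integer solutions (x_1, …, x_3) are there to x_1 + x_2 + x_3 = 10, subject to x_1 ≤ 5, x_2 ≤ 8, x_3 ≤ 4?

Ignoring the caps, the number of non-negative solutions to x_1+…+x_3 = 10 is C(12,2) = 66.
Subtract solutions that violate a single cap (substitute x_i' = x_i − (cap_i+1)): x_1 ≥ 6 gives C(6,2) = 15; x_2 ≥ 9 gives C(3,2) = 3; x_3 ≥ 5 gives C(7,2) = 21. Together 39.
No two caps can be exceeded simultaneously, so the pair terms are all 0.
By inclusion–exclusion the count is 66 − 39 + 0 = 27.

27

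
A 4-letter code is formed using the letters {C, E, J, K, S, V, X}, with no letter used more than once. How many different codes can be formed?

840

Choose and order 4 of the 7 symbols: the first letter has 7 options, the next 6, then 5, 4.
That product is 7 × 6 × 5 × 4 = 840.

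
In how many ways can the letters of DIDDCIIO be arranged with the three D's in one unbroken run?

Treat the 3 copies of D as a single block. The multiset to arrange is then {DDD, C, I, I, I, O}, 6 items in all.
That gives (6)!/(3!) = 120 arrangements.

120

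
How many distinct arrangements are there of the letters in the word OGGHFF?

Letter multiplicities in OGGHFF: F×2, G×2, H×1, O×1.
So there are 6! / (2!·2!) = 180 distinguishable arrangements.

180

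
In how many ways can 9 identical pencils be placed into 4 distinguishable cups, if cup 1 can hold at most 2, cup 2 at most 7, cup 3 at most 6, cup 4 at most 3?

76

Ignoring the caps, the number of non-negative solutions to x_1+…+x_4 = 9 is C(12,3) = 220.
Subtract solutions that violate a single cap (substitute x_i' = x_i − (cap_i+1)): x_1 ≥ 3 gives C(9,3) = 84; x_2 ≥ 8 gives C(4,3) = 4; x_3 ≥ 7 gives C(5,3) = 10; x_4 ≥ 4 gives C(8,3) = 56. Together 154.
Add back pairs where two caps are both exceeded: 0 + 0 + 10 + 0 + 0 + 0 = 10.
By inclusion–exclusion the count is 220 − 154 + 10 = 76.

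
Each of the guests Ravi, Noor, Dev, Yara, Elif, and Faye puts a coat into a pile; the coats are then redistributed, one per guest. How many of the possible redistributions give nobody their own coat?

265

This is the derangement count D_6: permutations of 6 items with no fixed point.
By inclusion–exclusion this is Σ_{j=0}^{6} (−1)^j C(6,j)·(6−j)!.
Computing: 720 − 720 + 360 − 120 + 30 − 6 + 1 = 265.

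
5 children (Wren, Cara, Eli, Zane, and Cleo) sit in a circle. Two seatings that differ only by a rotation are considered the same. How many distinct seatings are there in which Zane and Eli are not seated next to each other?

Without the restriction there are (4)! = 24 seatings.
Seatings with Zane beside Eli: treat them as a block with 2 internal orders, giving 2 × (3)! = 12.
Subtracting, 24 − 12 = 12.

12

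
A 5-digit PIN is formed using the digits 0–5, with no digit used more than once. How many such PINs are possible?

720

Choose and order 5 of the 6 symbols: the first digit has 6 options, the next 5, and so on down to 2.
That product is 6 × 5 × 4 × 3 × 2 = 720.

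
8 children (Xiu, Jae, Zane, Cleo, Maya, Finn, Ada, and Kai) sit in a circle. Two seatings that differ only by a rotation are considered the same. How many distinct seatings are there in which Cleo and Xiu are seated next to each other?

Glue Cleo and Xiu into a block (2 internal orders). Seating 7 units around a circle gives (6)! arrangements.
So 2 × (6)! = 2 × 720 = 1440.

1440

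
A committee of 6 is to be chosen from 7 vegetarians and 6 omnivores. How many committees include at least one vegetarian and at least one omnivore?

With no constraint there are C(13,6) = 1716 possible selections.
Subtract selections that omit an entire group: no vegetarians → C(6,6) = 1; no omnivores → C(7,6) = 7.
Both groups omitted at once is impossible, so 1716 − 8 = 1708.

1708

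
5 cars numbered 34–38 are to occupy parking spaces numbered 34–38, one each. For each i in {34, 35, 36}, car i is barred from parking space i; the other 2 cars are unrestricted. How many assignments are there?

64

Let Aᵢ (for i ∈ {34, 35, 36}) be the placements that put car i in its forbidden parking space. Any j of these fix j positions, leaving (5−j)! ways to fill the rest, and there are C(3,j) ways to pick which j.
By inclusion–exclusion, the number of valid placements is Σ_{j=0}^{3} (−1)^j C(3,j)·(5−j)!.
Computing: 120 − 72 + 18 − 2 = 64.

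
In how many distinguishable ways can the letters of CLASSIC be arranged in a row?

CLASSIC has 7 letters with C appearing twice and S appearing twice.
Dividing 7! = 5040 by 2!·2! = 4 for the repeated letters gives 1260.

1260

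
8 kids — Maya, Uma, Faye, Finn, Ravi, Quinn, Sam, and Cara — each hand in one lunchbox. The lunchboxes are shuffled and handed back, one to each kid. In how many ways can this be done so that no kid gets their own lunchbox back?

This is the derangement count D_8: permutations of 8 items with no fixed point.
By inclusion–exclusion this is Σ_{j=0}^{8} (−1)^j C(8,j)·(8−j)!.
Computing: 40320 − 40320 + 20160 − 6720 + 1680 − 336 + 56 − 8 + 1 = 14833.

14833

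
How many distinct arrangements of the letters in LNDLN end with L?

12

With the last slot taken by L, it remains to arrange the other 4 letters (NDLN).
Those 4 letters have N appearing twice, giving (4)!/(2!) = 12.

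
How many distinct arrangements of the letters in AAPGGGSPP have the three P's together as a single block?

420

Treat the 3 copies of P as a single block. The multiset to arrange is then {PPP, A, A, G, G, G, S}, 7 items in all.
That gives (7)!/(3!·2!) = 420 arrangements.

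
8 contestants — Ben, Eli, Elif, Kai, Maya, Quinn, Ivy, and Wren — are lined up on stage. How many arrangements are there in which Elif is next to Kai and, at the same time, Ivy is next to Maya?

2880

Treat {Elif,Kai} as one block (2 orders) and {Ivy,Maya} as another (2 orders).
That leaves 6 units to arrange: 2 × 2 × 6! = 4 × 720 = 2880.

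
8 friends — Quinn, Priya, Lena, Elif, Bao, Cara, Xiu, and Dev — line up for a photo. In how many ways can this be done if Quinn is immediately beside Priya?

10080

Treat {Quinn, Priya} as a single unit. There are 7 units to order, and the pair itself can be ordered 2 ways.
So the count is 2·(7)! = 10080.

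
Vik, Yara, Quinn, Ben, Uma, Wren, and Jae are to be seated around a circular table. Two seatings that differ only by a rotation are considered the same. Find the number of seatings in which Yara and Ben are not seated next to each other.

480

Without the restriction there are (6)! = 720 seatings.
Seatings with Yara beside Ben: treat them as a block with 2 internal orders, giving 2 × (5)! = 240.
Subtracting, 720 − 240 = 480.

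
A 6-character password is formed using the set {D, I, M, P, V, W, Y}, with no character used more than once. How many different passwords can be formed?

Choose and order 6 of the 7 symbols: the first character has 7 options, the next 6, and so on down to 2.
That product is 7 × 6 × 5 × 4 × 3 × 2 = 5040.

5040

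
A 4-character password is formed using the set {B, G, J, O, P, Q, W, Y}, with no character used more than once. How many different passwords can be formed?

Choose and order 4 of the 8 symbols: the first character has 8 options, the next 7, then 6, 5.
8 × 7 × 6 × 5 = 1680.

1680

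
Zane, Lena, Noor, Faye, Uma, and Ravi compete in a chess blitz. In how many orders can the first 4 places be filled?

This is an ordered selection of 4 from 6: P(6,4).
That gives 6 × 5 × 4 × 3 = 360.

360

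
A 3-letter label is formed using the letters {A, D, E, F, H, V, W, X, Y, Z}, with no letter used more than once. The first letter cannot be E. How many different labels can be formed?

648

The first letter has 10−1 = 9 choices (anything except E).
The remaining 2 letters are filled from the other 9 symbols without repetition: 9 × 8 = 72.
Total: 9 × 72 = 648.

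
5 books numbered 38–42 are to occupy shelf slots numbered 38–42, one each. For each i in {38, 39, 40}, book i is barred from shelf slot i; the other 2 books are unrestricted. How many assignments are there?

Let Aᵢ (for i ∈ {38, 39, 40}) be the placements that put book i in its forbidden shelf slot. Any j of these fix j positions, leaving (5−j)! ways to fill the rest, and there are C(3,j) ways to pick which j.
By inclusion–exclusion, the number of valid placements is Σ_{j=0}^{3} (−1)^j C(3,j)·(5−j)!.
Computing: 120 − 72 + 18 − 2 = 64.

64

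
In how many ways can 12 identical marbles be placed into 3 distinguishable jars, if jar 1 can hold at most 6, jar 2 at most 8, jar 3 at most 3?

18

By stars and bars, unrestricted non-negative solutions to x_1+…+x_3 = 12 number C(12+2,2) = 91.
Subtract solutions that violate a single cap (substitute x_i' = x_i − (cap_i+1)): x_1 ≥ 7 gives C(7,2) = 21; x_2 ≥ 9 gives C(5,2) = 10; x_3 ≥ 4 gives C(10,2) = 45. Together 76.
Add back pairs where two caps are both exceeded: 0 + 3 + 0 = 3.
By inclusion–exclusion the count is 91 − 76 + 3 = 18.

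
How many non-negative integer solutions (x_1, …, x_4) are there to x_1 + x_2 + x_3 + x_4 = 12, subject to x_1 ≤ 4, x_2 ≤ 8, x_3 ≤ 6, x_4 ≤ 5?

180

Ignoring the caps, the number of non-negative solutions to x_1+…+x_4 = 12 is C(15,3) = 455.
Subtract solutions that violate a single cap (substitute x_i' = x_i − (cap_i+1)): x_1 ≥ 5 gives C(10,3) = 120; x_2 ≥ 9 gives C(6,3) = 20; x_3 ≥ 7 gives C(8,3) = 56; x_4 ≥ 6 gives C(9,3) = 84. Together 280.
Add back pairs where two caps are both exceeded: 0 + 1 + 4 + 0 + 0 + 0 = 5.
By inclusion–exclusion the count is 455 − 280 + 5 = 180.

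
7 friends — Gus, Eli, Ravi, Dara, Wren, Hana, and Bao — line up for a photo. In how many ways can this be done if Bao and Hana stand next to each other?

Treat {Bao, Hana} as a single unit. There are 6 units to order, and the pair itself can be ordered 2 ways.
So the count is 2·(6)! = 1440.

1440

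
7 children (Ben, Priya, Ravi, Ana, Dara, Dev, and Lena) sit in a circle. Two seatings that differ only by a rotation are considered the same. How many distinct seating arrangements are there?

720

Seat Ben anywhere (absorbing the rotational symmetry), then permute the other 6: (6)! = 720.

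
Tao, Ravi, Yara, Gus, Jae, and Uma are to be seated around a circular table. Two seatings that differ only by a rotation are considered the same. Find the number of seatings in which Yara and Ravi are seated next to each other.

Treat {Yara, Ravi} as one unit (2 internal orders) and seat the resulting 5 units around the table: (4)! circular arrangements.
So 2 × (4)! = 2 × 24 = 48.

48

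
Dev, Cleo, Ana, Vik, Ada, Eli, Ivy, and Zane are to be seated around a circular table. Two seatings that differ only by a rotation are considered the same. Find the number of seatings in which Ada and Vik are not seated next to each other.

Without the restriction there are (7)! = 5040 seatings.
Seatings with Ada beside Vik: treat them as a block with 2 internal orders, giving 2 × (6)! = 1440.
Subtracting, 5040 − 1440 = 3600.

3600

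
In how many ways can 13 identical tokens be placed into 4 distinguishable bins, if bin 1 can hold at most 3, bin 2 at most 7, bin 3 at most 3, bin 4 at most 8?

95

By stars and bars, unrestricted non-negative solutions to x_1+…+x_4 = 13 number C(13+3,3) = 560.
Subtract solutions that violate a single cap (substitute x_i' = x_i − (cap_i+1)): x_1 ≥ 4 gives C(12,3) = 220; x_2 ≥ 8 gives C(8,3) = 56; x_3 ≥ 4 gives C(12,3) = 220; x_4 ≥ 9 gives C(7,3) = 35. Together 531.
Add back pairs where two caps are both exceeded: 4 + 56 + 1 + 4 + 0 + 1 = 66.
By inclusion–exclusion the count is 560 − 531 + 66 = 95.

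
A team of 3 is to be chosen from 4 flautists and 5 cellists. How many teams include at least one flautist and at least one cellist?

70

Total 3-person selections from all 9: C(9,3) = 84.
Subtract selections that omit an entire group: no flautists → C(5,3) = 10; no cellists → C(4,3) = 4.
Both groups omitted at once is impossible, so 84 − 14 = 70.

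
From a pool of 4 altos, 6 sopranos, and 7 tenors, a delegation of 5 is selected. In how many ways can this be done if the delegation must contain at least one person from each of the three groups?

4214

Unrestricted: C(17,5) = 6188 ways to pick any 5 of the 17.
Selections missing a whole group: no altos → C(13,5) = 1287; no sopranos → C(11,5) = 462; no tenors → C(10,5) = 252.
Add back selections omitting two groups (i.e. drawn from a single group): C(4,5) + C(6,5) + C(7,5) = 27.
By inclusion–exclusion: 6188 − 2001 + 27 = 4214.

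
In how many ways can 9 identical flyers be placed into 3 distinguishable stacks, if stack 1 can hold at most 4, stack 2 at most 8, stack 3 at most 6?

33

Ignoring the caps, the number of non-negative solutions to x_1+…+x_3 = 9 is C(11,2) = 55.
Subtract solutions that violate a single cap (substitute x_i' = x_i − (cap_i+1)): x_1 ≥ 5 gives C(6,2) = 15; x_2 ≥ 9 gives C(2,2) = 1; x_3 ≥ 7 gives C(4,2) = 6. Together 22.
No two caps can be exceeded simultaneously, so the pair terms are all 0.
By inclusion–exclusion the count is 55 − 22 + 0 = 33.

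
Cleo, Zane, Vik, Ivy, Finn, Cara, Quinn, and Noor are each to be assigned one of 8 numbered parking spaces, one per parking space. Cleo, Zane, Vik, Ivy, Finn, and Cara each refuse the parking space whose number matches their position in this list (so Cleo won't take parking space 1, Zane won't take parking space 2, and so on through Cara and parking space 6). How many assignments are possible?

Let Aᵢ (for 1 ≤ i ≤ 6) be the placements that put person i in their forbidden parking space. Any j of these fix j positions, leaving (8−j)! ways to fill the rest, and there are C(6,j) ways to pick which j.
By inclusion–exclusion, the number of valid placements is Σ_{j=0}^{6} (−1)^j C(6,j)·(8−j)!.
Computing: 40320 − 30240 + 10800 − 2400 + 360 − 36 + 2 = 18806.

18806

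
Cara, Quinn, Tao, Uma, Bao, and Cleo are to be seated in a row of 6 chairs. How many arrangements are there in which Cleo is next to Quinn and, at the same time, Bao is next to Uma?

Treat {Cleo,Quinn} as one block (2 orders) and {Bao,Uma} as another (2 orders).
That leaves 4 units to arrange: 2 × 2 × 4! = 4 × 24 = 96.

96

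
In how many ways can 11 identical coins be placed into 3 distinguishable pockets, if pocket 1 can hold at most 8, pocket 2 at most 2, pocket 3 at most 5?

12

Ignoring the caps, the number of non-negative solutions to x_1+…+x_3 = 11 is C(13,2) = 78.
Subtract solutions that violate a single cap (substitute x_i' = x_i − (cap_i+1)): x_1 ≥ 9 gives C(4,2) = 6; x_2 ≥ 3 gives C(10,2) = 45; x_3 ≥ 6 gives C(7,2) = 21. Together 72.
Add back pairs where two caps are both exceeded: 0 + 0 + 6 = 6.
By inclusion–exclusion the count is 78 − 72 + 6 = 12.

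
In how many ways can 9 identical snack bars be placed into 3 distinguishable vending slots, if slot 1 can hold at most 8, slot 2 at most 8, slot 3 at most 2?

25

By stars and bars, unrestricted non-negative solutions to x_1+…+x_3 = 9 number C(9+2,2) = 55.
Subtract solutions that violate a single cap (substitute x_i' = x_i − (cap_i+1)): x_1 ≥ 9 gives C(2,2) = 1; x_2 ≥ 9 gives C(2,2) = 1; x_3 ≥ 3 gives C(8,2) = 28. Together 30.
No two caps can be exceeded simultaneously, so the pair terms are all 0.
By inclusion–exclusion the count is 55 − 30 + 0 = 25.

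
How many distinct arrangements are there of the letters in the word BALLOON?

BALLOON has 7 letters with L appearing twice and O appearing twice.
So there are 7! / (2!·2!) = 1260 distinguishable arrangements.

1260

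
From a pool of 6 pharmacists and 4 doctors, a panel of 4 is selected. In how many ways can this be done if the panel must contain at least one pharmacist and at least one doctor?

Total 4-person selections from all 10: C(10,4) = 210.
Subtract selections that omit an entire group: no pharmacists → C(4,4) = 1; no doctors → C(6,4) = 15.
Both groups omitted at once is impossible, so 210 − 16 = 194.

194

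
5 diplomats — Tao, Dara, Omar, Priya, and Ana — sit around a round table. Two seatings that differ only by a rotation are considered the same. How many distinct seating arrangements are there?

Seat Tao anywhere (absorbing the rotational symmetry), then permute the other 4: (4)! = 24.

24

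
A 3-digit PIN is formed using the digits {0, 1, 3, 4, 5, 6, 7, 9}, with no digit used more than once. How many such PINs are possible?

Choose and order 3 of the 8 symbols: the first digit has 8 options, the next 7, then 6.
That product is 8 × 7 × 6 = 336.

336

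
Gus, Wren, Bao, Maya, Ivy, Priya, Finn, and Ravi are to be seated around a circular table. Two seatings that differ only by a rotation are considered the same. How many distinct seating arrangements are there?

Around a circle, 8 distinct people have 8!/8 = (7)! = 5040 rotationally distinct seatings.

5040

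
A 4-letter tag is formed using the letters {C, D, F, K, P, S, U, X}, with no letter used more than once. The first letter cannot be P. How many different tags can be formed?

The first letter has 8−1 = 7 choices (anything except P).
The remaining 3 letters are filled from the other 7 symbols without repetition: 7 × 6 × 5 = 210.
Total: 7 × 210 = 1470.

1470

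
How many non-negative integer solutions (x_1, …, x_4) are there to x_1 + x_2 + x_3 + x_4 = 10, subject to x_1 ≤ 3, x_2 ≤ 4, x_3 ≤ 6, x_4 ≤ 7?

Ignoring the caps, the number of non-negative solutions to x_1+…+x_4 = 10 is C(13,3) = 286.
Subtract solutions that violate a single cap (substitute x_i' = x_i − (cap_i+1)): x_1 ≥ 4 gives C(9,3) = 84; x_2 ≥ 5 gives C(8,3) = 56; x_3 ≥ 7 gives C(6,3) = 20; x_4 ≥ 8 gives C(5,3) = 10. Together 170.
Add back pairs where two caps are both exceeded: 4 + 0 + 0 + 0 + 0 + 0 = 4.
By inclusion–exclusion the count is 286 − 170 + 4 = 120.

120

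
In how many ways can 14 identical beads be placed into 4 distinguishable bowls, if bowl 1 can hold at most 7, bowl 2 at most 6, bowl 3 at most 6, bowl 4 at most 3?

By stars and bars, unrestricted non-negative solutions to x_1+…+x_4 = 14 number C(14+3,3) = 680.
Subtract solutions that violate a single cap (substitute x_i' = x_i − (cap_i+1)): x_1 ≥ 8 gives C(9,3) = 84; x_2 ≥ 7 gives C(10,3) = 120; x_3 ≥ 7 gives C(10,3) = 120; x_4 ≥ 4 gives C(13,3) = 286. Together 610.
Add back pairs where two caps are both exceeded: 0 + 0 + 10 + 1 + 20 + 20 = 51.
By inclusion–exclusion the count is 680 − 610 + 51 = 121.

121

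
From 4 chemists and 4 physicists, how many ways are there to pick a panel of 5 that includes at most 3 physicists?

Split by how many physicists are chosen (0 through 3).
Sum: C(4,0)·C(4,5) + C(4,1)·C(4,4) + C(4,2)·C(4,3) + C(4,3)·C(4,2) = 0 + 4 + 24 + 24 = 52.

52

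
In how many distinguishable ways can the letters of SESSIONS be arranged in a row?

1680

Letter multiplicities in SESSIONS: E×1, I×1, N×1, O×1, S×4.
Dividing 8! = 40320 by 4! = 24 for the repeated letters gives 1680.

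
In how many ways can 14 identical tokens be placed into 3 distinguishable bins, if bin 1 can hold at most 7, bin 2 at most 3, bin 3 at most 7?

By stars and bars, unrestricted non-negative solutions to x_1+…+x_3 = 14 number C(14+2,2) = 120.
Subtract solutions that violate a single cap (substitute x_i' = x_i − (cap_i+1)): x_1 ≥ 8 gives C(8,2) = 28; x_2 ≥ 4 gives C(12,2) = 66; x_3 ≥ 8 gives C(8,2) = 28. Together 122.
Add back pairs where two caps are both exceeded: 6 + 0 + 6 = 12.
By inclusion–exclusion the count is 120 − 122 + 12 = 10.

10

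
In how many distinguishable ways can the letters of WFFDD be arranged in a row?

30

WFFDD has 5 letters with D appearing twice and F appearing twice.
Dividing 5! = 120 by 2!·2! = 4 for the repeated letters gives 30.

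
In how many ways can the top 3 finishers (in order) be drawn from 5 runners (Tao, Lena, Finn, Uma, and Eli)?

This is an ordered selection of 3 from 5: P(5,3).
That gives 5 × 4 × 3 = 60.

60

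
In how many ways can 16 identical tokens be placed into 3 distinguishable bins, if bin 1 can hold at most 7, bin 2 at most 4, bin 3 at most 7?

6

By stars and bars, unrestricted non-negative solutions to x_1+…+x_3 = 16 number C(16+2,2) = 153.
Subtract solutions that violate a single cap (substitute x_i' = x_i − (cap_i+1)): x_1 ≥ 8 gives C(10,2) = 45; x_2 ≥ 5 gives C(13,2) = 78; x_3 ≥ 8 gives C(10,2) = 45. Together 168.
Add back pairs where two caps are both exceeded: 10 + 1 + 10 = 21.
By inclusion–exclusion the count is 153 − 168 + 21 = 6.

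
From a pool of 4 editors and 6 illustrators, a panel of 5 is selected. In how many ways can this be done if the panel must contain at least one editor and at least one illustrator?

246

With no constraint there are C(10,5) = 252 possible selections.
Subtract selections that omit an entire group: no editors → C(6,5) = 6; no illustrators → C(4,5) = 0.
Both groups omitted at once is impossible, so 252 − 6 = 246.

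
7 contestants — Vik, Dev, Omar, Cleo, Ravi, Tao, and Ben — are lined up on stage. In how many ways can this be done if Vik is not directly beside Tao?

3600

Of the 7! = 5040 arrangements, those with Vik and Tao adjacent number 2 × 6! = 1440 (treat the pair as a block with 2 internal orders).
So 5040 − 1440 = 3600 arrangements keep them apart.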